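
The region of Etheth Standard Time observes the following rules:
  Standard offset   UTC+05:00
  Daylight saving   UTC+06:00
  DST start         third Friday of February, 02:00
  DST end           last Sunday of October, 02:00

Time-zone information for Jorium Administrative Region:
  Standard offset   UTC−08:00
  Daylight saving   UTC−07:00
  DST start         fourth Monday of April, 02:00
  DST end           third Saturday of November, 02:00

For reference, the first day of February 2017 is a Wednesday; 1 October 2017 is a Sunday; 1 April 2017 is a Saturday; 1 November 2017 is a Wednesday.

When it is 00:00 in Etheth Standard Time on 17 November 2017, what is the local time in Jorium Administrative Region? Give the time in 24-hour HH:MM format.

1 February 2017 is a Wednesday, so the first Friday is February 3 and the third is February 17.
1 October 2017 is a Sunday, so Sundays fall on 1, 8, 15, 22, 29; the last is October 29.
17 November 2017 is outside the daylight-saving period (17 February – 29 October), so Etheth Standard Time is on standard time, UTC+05:00.
00:00 Etheth Standard Time − 5h = 19:00 UTC (rolling into the previous day, 16 November 2017).
1 April 2017 is a Saturday, so the first Monday is April 3 and the fourth is April 24.
1 November 2017 is a Wednesday, so the first Saturday is November 4 and the third is November 18.
At the standard offset (UTC−08:00), 19:00 UTC − 8h = 11:00 Jorium Administrative Region standard time.
The standard-time date in Jorium Administrative Region, 16 November 2017, falls between 24 April and 18 November, so daylight saving is in effect and Jorium Administrative Region is at UTC−07:00.
19:00 UTC − 7h = 12:00 Jorium Administrative Region.

12:00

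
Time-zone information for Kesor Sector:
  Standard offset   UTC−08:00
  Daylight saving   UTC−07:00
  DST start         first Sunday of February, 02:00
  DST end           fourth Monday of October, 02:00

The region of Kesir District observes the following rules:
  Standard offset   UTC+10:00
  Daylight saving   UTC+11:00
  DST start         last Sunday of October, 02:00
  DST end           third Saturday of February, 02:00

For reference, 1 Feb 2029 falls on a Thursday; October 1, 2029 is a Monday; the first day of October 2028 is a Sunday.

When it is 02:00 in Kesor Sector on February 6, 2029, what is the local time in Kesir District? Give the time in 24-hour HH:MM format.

1 February 2029 is a Thursday, so the first Sunday is February 4.
1 October 2029 is a Monday, so the first Monday is October 1 and the fourth is October 22.
February 6, 2029 lies within the daylight-saving period (4 February – 22 October), so Kesor Sector is on daylight time, UTC−07:00.
02:00 Kesor Sector + 7h = 09:00 UTC.
1 October 2028 is a Sunday, so Sundays fall on 1, 8, 15, 22, 29; the last is October 29.
1 February 2029 is a Thursday, so the first Saturday is February 3 and the third is February 17.
At the standard offset (UTC+10:00), 09:00 UTC + 10h = 19:00 Kesir District standard time.
Daylight saving runs 29 October 2028 – 17 February 2029; the standard-time date in Kesir District, February 6, 2029, is inside that window, so Kesir District is at UTC+11:00.
09:00 UTC + 11h = 20:00 Kesir District.

20:00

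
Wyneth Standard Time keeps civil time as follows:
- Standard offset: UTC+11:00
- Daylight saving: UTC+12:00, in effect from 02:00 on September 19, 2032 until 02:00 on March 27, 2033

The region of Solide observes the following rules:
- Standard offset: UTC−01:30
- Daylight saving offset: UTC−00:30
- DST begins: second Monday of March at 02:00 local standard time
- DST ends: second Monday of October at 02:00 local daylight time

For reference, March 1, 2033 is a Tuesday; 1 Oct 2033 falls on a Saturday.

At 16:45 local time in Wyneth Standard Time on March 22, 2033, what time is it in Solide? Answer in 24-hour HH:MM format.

04:15

Daylight saving runs 19 September 2032 – 27 March 2033; March 22, 2033 is inside that window, so Wyneth Standard Time is at UTC+12:00.
16:45 Wyneth Standard Time − 12h = 04:45 UTC.
1 March 2033 is a Tuesday, so the first Monday is March 7 and the second is March 14.
1 October 2033 is a Saturday, so the first Monday is October 3 and the second is October 10.
At the standard offset (UTC−01:30), 04:45 UTC − 1h30m = 03:15 Solide standard time.
Daylight saving runs 14 March – 10 October; the standard-time date in Solide, March 22, 2033, is inside that window, so Solide is at UTC−00:30.
04:45 UTC − 0h30m = 04:15 Solide.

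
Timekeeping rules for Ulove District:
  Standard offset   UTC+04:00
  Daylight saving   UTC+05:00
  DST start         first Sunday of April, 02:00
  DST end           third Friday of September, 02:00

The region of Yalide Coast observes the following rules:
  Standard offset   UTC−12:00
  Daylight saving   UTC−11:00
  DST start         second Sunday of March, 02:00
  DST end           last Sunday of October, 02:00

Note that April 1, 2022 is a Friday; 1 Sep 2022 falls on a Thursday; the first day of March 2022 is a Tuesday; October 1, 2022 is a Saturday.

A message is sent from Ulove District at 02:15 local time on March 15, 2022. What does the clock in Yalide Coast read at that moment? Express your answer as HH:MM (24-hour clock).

11:15

1 April 2022 is a Friday, so the first Sunday is April 3.
1 September 2022 is a Thursday, so the first Friday is September 2 and the third is September 16.
March 15, 2022 is outside the daylight-saving period (3 April – 16 September), so Ulove District is on standard time, UTC+04:00.
02:15 Ulove District − 4h = 22:15 UTC (rolling into the previous day, 14 March 2022).
1 March 2022 is a Tuesday, so the first Sunday is March 6 and the second is March 13.
1 October 2022 is a Saturday, so Sundays fall on 2, 9, 16, 23, 30; the last is October 30.
At the standard offset (UTC−12:00), 22:15 UTC − 12h = 10:15 Yalide Coast standard time.
The standard-time date in Yalide Coast, March 14, 2022, lies within the daylight-saving period (13 March – 30 October), so Yalide Coast is on daylight time, UTC−11:00.
22:15 UTC − 11h = 11:15 Yalide Coast.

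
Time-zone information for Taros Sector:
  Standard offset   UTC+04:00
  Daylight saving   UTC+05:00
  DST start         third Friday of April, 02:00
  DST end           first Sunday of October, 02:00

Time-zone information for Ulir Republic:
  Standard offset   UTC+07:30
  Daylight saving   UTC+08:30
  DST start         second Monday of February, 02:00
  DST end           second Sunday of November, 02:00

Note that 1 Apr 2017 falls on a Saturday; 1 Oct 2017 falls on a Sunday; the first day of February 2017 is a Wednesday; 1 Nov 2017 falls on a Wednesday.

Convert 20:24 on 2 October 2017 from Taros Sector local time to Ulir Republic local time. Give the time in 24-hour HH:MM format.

00:54

1 April 2017 is a Saturday, so the first Friday is April 7 and the third is April 21.
1 October 2017 is a Sunday, so the first Sunday is October 1.
2 October 2017 is outside the daylight-saving period (21 April – 1 October), so Taros Sector is on standard time, UTC+04:00.
20:24 Taros Sector − 4h = 16:24 UTC.
1 February 2017 is a Wednesday, so the first Monday is February 6 and the second is February 13.
1 November 2017 is a Wednesday, so the first Sunday is November 5 and the second is November 12.
At the standard offset (UTC+07:30), 16:24 UTC + 7h30m = 23:54 Ulir Republic standard time.
The standard-time date in Ulir Republic, 2 October 2017, falls between 13 February and 12 November, so daylight saving is in effect and Ulir Republic is at UTC+08:30.
16:24 UTC + 8h30m = 00:54 Ulir Republic (rolling into the next day, 3 October 2017).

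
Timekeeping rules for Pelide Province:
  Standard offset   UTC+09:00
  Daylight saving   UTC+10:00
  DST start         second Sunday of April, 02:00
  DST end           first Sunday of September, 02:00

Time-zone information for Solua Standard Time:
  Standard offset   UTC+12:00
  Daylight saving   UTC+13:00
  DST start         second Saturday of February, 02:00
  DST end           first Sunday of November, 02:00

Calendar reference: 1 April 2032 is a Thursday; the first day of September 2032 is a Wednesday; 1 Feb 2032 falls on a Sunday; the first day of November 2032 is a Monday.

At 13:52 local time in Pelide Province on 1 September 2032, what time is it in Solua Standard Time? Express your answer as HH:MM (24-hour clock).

16:52

1 April 2032 is a Thursday, so the first Sunday is April 4 and the second is April 11.
1 September 2032 is a Wednesday, so the first Sunday is September 5.
1 September 2032 falls between 11 April and 5 September, so daylight saving is in effect and Pelide Province is at UTC+10:00.
13:52 Pelide Province − 10h = 03:52 UTC.
1 February 2032 is a Sunday, so the first Saturday is February 7 and the second is February 14.
1 November 2032 is a Monday, so the first Sunday is November 7.
At the standard offset (UTC+12:00), 03:52 UTC + 12h = 15:52 Solua Standard Time standard time.
The standard-time date in Solua Standard Time, 1 September 2032, lies within the daylight-saving period (14 February – 7 November), so Solua Standard Time is on daylight time, UTC+13:00.
03:52 UTC + 13h = 16:52 Solua Standard Time.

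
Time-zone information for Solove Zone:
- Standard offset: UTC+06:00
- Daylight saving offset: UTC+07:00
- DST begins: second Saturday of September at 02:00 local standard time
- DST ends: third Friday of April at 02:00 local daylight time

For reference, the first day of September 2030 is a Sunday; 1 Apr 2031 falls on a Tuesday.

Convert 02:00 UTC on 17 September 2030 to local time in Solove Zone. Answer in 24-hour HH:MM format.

1 September 2030 is a Sunday, so the first Saturday is September 7 and the second is September 14.
1 April 2031 is a Tuesday, so the first Friday is April 4 and the third is April 18.
At the standard offset (UTC+06:00), 02:00 UTC + 6h = 08:00 Solove Zone standard time.
The standard-time date in Solove Zone, 17 September 2030, lies within the daylight-saving period (14 September 2030 – 18 April 2031), so Solove Zone is on daylight time, UTC+07:00.
02:00 UTC + 7h = 09:00 local.

09:00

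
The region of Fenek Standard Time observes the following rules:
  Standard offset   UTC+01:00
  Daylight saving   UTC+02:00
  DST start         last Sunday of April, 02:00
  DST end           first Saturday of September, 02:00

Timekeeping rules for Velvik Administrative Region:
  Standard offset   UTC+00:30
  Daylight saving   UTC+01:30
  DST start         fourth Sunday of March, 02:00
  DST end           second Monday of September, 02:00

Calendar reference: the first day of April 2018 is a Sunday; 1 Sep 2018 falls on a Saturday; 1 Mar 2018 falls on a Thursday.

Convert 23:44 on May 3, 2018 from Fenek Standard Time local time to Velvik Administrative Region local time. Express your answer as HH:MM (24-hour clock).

23:14

1 April 2018 is a Sunday, so Sundays fall on 1, 8, 15, 22, 29; the last is April 29.
1 September 2018 is a Saturday, so the first Saturday is September 1.
May 3, 2018 lies within the daylight-saving period (29 April – 1 September), so Fenek Standard Time is on daylight time, UTC+02:00.
23:44 Fenek Standard Time − 2h = 21:44 UTC.
1 March 2018 is a Thursday, so the first Sunday is March 4 and the fourth is March 25.
1 September 2018 is a Saturday, so the first Monday is September 3 and the second is September 10.
At the standard offset (UTC+00:30), 21:44 UTC + 0h30m = 22:14 Velvik Administrative Region standard time.
Daylight saving runs 25 March – 10 September; the standard-time date in Velvik Administrative Region, May 3, 2018, is inside that window, so Velvik Administrative Region is at UTC+01:30.
21:44 UTC + 1h30m = 23:14 Velvik Administrative Region.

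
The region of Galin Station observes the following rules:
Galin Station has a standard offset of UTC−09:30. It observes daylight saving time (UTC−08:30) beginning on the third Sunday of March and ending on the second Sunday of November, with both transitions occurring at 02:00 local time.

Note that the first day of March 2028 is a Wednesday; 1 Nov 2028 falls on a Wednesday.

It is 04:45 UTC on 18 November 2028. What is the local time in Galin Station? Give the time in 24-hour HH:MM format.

1 March 2028 is a Wednesday, so the first Sunday is March 5 and the third is March 19.
1 November 2028 is a Wednesday, so the first Sunday is November 5 and the second is November 12.
At the standard offset (UTC−09:30), 04:45 UTC − 9h30m = 19:15 Galin Station standard time (rolling into the previous day, 17 November 2028).
The standard-time date in Galin Station, 17 November 2028, is outside the daylight-saving period (19 March – 12 November), so Galin Station is on standard time, UTC−09:30.
04:45 UTC − 9h30m = 19:15 local (rolling into the previous day, 17 November 2028).

19:15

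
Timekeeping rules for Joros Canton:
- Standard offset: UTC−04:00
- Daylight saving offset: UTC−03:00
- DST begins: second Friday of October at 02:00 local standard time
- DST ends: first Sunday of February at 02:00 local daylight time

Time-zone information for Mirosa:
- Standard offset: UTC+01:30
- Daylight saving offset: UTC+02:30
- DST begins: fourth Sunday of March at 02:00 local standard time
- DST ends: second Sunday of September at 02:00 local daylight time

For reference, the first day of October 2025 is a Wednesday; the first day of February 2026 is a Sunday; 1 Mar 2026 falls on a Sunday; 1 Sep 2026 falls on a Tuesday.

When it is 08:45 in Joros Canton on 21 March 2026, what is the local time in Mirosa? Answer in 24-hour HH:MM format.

14:15

1 October 2025 is a Wednesday, so the first Friday is October 3 and the second is October 10.
1 February 2026 is a Sunday, so the first Sunday is February 1.
21 March 2026 is outside the daylight-saving period (10 October 2025 – 1 February 2026), so Joros Canton is on standard time, UTC−04:00.
08:45 Joros Canton + 4h = 12:45 UTC.
1 March 2026 is a Sunday, so the first Sunday is March 1 and the fourth is March 22.
1 September 2026 is a Tuesday, so the first Sunday is September 6 and the second is September 13.
At the standard offset (UTC+01:30), 12:45 UTC + 1h30m = 14:15 Mirosa standard time.
Daylight saving runs 22 March – 13 September; the standard-time date in Mirosa, 21 March 2026, is outside that window, so Mirosa is on standard time at UTC+01:30.
12:45 UTC + 1h30m = 14:15 Mirosa.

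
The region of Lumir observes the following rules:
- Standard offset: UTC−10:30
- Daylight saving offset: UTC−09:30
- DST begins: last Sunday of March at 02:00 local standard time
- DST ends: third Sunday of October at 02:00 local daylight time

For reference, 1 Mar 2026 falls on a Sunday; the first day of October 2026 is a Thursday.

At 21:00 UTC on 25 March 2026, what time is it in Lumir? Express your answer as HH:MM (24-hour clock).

1 March 2026 is a Sunday, so Sundays fall on 1, 8, 15, 22, 29; the last is March 29.
1 October 2026 is a Thursday, so the first Sunday is October 4 and the third is October 18.
At the standard offset (UTC−10:30), 21:00 UTC − 10h30m = 10:30 Lumir standard time.
Daylight saving runs 29 March – 18 October; the standard-time date in Lumir, 25 March 2026, is outside that window, so Lumir is on standard time at UTC−10:30.
21:00 UTC − 10h30m = 10:30 local.

10:30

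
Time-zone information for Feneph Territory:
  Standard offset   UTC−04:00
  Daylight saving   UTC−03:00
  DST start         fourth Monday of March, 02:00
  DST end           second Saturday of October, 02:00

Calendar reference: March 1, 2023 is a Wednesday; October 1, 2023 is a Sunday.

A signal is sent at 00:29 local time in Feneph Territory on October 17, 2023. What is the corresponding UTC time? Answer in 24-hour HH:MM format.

04:29

1 March 2023 is a Wednesday, so the first Monday is March 6 and the fourth is March 27.
1 October 2023 is a Sunday, so the first Saturday is October 7 and the second is October 14.
Daylight saving runs 27 March – 14 October; October 17, 2023 is outside that window, so Feneph Territory is on standard time at UTC−04:00.
00:29 local + 4h = 04:29 UTC.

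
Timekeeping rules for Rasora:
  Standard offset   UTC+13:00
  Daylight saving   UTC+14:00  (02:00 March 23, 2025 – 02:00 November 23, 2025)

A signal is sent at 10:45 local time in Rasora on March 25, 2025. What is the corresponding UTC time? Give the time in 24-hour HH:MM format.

March 25, 2025 falls between 23 March and 23 November, so daylight saving is in effect and Rasora is at UTC+14:00.
10:45 local − 14h = 20:45 UTC (rolling into the previous day, 24 March 2025).

20:45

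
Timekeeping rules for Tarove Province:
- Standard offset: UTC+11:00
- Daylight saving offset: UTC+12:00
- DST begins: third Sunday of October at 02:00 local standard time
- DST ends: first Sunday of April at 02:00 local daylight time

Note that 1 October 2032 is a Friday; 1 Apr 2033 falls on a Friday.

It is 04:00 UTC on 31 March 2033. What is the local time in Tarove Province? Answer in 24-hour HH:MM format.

16:00

1 October 2032 is a Friday, so the first Sunday is October 3 and the third is October 17.
1 April 2033 is a Friday, so the first Sunday is April 3.
At the standard offset (UTC+11:00), 04:00 UTC + 11h = 15:00 Tarove Province standard time.
The standard-time date in Tarove Province, 31 March 2033, lies within the daylight-saving period (17 October 2032 – 3 April 2033), so Tarove Province is on daylight time, UTC+12:00.
04:00 UTC + 12h = 16:00 local.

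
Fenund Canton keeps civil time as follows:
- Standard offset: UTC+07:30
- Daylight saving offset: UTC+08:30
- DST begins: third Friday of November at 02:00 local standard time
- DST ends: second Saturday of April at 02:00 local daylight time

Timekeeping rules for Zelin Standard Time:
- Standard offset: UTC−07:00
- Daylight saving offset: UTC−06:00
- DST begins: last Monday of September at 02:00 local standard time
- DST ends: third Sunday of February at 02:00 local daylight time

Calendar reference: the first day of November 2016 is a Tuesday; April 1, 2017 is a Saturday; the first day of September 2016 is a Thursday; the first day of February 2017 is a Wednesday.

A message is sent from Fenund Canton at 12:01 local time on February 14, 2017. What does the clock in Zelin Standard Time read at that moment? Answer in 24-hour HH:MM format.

1 November 2016 is a Tuesday, so the first Friday is November 4 and the third is November 18.
1 April 2017 is a Saturday, so the first Saturday is April 1 and the second is April 8.
February 14, 2017 falls between 18 November 2016 and 8 April 2017, so daylight saving is in effect and Fenund Canton is at UTC+08:30.
12:01 Fenund Canton − 8h30m = 03:31 UTC.
1 September 2016 is a Thursday, so Mondays fall on 5, 12, 19, 26; the last is September 26.
1 February 2017 is a Wednesday, so the first Sunday is February 5 and the third is February 19.
At the standard offset (UTC−07:00), 03:31 UTC − 7h = 20:31 Zelin Standard Time standard time (rolling into the previous day, 13 February 2017).
The standard-time date in Zelin Standard Time, February 13, 2017, falls between 26 September 2016 and 19 February 2017, so daylight saving is in effect and Zelin Standard Time is at UTC−06:00.
03:31 UTC − 6h = 21:31 Zelin Standard Time (rolling into the previous day, 13 February 2017).

21:31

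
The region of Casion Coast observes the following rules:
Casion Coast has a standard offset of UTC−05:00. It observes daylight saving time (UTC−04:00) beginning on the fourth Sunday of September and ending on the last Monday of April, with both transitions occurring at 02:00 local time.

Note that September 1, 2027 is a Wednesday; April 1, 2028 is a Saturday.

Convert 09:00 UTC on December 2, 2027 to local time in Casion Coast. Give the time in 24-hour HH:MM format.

1 September 2027 is a Wednesday, so the first Sunday is September 5 and the fourth is September 26.
1 April 2028 is a Saturday, so Mondays fall on 3, 10, 17, 24; the last is April 24.
At the standard offset (UTC−05:00), 09:00 UTC − 5h = 04:00 Casion Coast standard time.
Daylight saving runs 26 September 2027 – 24 April 2028; the standard-time date in Casion Coast, December 2, 2027, is inside that window, so Casion Coast is at UTC−04:00.
09:00 UTC − 4h = 05:00 local.

05:00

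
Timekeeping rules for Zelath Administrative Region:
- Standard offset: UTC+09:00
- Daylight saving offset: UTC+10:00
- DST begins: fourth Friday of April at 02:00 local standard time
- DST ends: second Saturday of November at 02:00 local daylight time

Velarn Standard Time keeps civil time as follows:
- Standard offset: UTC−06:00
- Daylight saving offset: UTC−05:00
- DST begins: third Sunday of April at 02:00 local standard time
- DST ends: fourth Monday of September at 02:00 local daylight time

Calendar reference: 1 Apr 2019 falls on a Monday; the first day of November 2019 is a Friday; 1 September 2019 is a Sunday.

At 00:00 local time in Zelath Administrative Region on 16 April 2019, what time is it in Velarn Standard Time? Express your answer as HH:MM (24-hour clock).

1 April 2019 is a Monday, so the first Friday is April 5 and the fourth is April 26.
1 November 2019 is a Friday, so the first Saturday is November 2 and the second is November 9.
Daylight saving runs 26 April – 9 November; 16 April 2019 is outside that window, so Zelath Administrative Region is on standard time at UTC+09:00.
00:00 Zelath Administrative Region − 9h = 15:00 UTC (rolling into the previous day, 15 April 2019).
1 April 2019 is a Monday, so the first Sunday is April 7 and the third is April 21.
1 September 2019 is a Sunday, so the first Monday is September 2 and the fourth is September 23.
At the standard offset (UTC−06:00), 15:00 UTC − 6h = 09:00 Velarn Standard Time standard time.
Daylight saving runs 21 April – 23 September; the standard-time date in Velarn Standard Time, 15 April 2019, is outside that window, so Velarn Standard Time is on standard time at UTC−06:00.
15:00 UTC − 6h = 09:00 Velarn Standard Time.

09:00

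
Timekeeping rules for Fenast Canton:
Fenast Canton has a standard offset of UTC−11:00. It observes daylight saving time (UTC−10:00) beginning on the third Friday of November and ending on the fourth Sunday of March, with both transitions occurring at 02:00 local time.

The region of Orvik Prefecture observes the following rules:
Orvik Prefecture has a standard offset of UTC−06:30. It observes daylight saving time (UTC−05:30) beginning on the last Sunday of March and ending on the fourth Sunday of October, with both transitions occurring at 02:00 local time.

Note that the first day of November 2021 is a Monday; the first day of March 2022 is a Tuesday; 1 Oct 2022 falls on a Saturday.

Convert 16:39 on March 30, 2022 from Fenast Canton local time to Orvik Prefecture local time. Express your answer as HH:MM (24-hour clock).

1 November 2021 is a Monday, so the first Friday is November 5 and the third is November 19.
1 March 2022 is a Tuesday, so the first Sunday is March 6 and the fourth is March 27.
March 30, 2022 does not fall between 19 November 2021 and 27 March 2022, so daylight saving is not in effect and Fenast Canton is at UTC−11:00.
16:39 Fenast Canton + 11h = 03:39 UTC (rolling into the next day, 31 March 2022).
1 March 2022 is a Tuesday, so Sundays fall on 6, 13, 20, 27; the last is March 27.
1 October 2022 is a Saturday, so the first Sunday is October 2 and the fourth is October 23.
At the standard offset (UTC−06:30), 03:39 UTC − 6h30m = 21:09 Orvik Prefecture standard time (rolling into the previous day, 30 March 2022).
Daylight saving runs 27 March – 23 October; the standard-time date in Orvik Prefecture, March 30, 2022, is inside that window, so Orvik Prefecture is at UTC−05:30.
03:39 UTC − 5h30m = 22:09 Orvik Prefecture (rolling into the previous day, 30 March 2022).

22:09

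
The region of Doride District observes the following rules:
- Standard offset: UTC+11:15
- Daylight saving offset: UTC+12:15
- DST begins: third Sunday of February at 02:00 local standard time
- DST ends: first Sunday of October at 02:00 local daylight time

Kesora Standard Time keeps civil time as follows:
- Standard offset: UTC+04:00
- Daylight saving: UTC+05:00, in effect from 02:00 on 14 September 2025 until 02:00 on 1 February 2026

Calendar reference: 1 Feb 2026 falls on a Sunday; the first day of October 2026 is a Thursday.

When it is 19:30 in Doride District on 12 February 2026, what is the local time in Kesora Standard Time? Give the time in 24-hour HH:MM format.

1 February 2026 is a Sunday, so the first Sunday is February 1 and the third is February 15.
1 October 2026 is a Thursday, so the first Sunday is October 4.
12 February 2026 is outside the daylight-saving period (15 February – 4 October), so Doride District is on standard time, UTC+11:15.
19:30 Doride District − 11h15m = 08:15 UTC.
At the standard offset (UTC+04:00), 08:15 UTC + 4h = 12:15 Kesora Standard Time standard time.
Daylight saving runs 14 September 2025 – 1 February 2026; the standard-time date in Kesora Standard Time, 12 February 2026, is outside that window, so Kesora Standard Time is on standard time at UTC+04:00.
08:15 UTC + 4h = 12:15 Kesora Standard Time.

12:15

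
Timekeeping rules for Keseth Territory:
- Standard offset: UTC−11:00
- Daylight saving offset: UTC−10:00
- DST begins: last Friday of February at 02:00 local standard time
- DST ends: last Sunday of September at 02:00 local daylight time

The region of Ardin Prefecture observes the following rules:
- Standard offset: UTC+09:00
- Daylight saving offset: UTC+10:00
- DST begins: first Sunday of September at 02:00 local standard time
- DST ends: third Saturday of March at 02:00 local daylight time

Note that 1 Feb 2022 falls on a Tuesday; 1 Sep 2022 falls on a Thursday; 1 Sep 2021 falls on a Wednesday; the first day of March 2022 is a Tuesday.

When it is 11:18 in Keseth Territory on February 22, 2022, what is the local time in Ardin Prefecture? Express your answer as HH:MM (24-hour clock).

08:18

1 February 2022 is a Tuesday, so Fridays fall on 4, 11, 18, 25; the last is February 25.
1 September 2022 is a Thursday, so Sundays fall on 4, 11, 18, 25; the last is September 25.
February 22, 2022 does not fall between 25 February and 25 September, so daylight saving is not in effect and Keseth Territory is at UTC−11:00.
11:18 Keseth Territory + 11h = 22:18 UTC.
1 September 2021 is a Wednesday, so the first Sunday is September 5.
1 March 2022 is a Tuesday, so the first Saturday is March 5 and the third is March 19.
At the standard offset (UTC+09:00), 22:18 UTC + 9h = 07:18 Ardin Prefecture standard time (rolling into the next day, 23 February 2022).
The standard-time date in Ardin Prefecture, February 23, 2022, lies within the daylight-saving period (5 September 2021 – 19 March 2022), so Ardin Prefecture is on daylight time, UTC+10:00.
22:18 UTC + 10h = 08:18 Ardin Prefecture (rolling into the next day, 23 February 2022).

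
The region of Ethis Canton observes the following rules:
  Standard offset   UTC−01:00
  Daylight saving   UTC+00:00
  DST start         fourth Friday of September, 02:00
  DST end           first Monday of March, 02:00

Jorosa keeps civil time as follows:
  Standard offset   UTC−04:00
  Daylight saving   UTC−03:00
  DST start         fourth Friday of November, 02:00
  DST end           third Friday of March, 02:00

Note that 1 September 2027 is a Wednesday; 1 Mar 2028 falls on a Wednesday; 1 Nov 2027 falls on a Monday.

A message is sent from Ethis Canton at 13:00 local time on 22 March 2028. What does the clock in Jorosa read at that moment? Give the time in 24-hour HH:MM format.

10:00

1 September 2027 is a Wednesday, so the first Friday is September 3 and the fourth is September 24.
1 March 2028 is a Wednesday, so the first Monday is March 6.
Daylight saving runs 24 September 2027 – 6 March 2028; 22 March 2028 is outside that window, so Ethis Canton is on standard time at UTC−01:00.
13:00 Ethis Canton + 1h = 14:00 UTC.
1 November 2027 is a Monday, so the first Friday is November 5 and the fourth is November 26.
1 March 2028 is a Wednesday, so the first Friday is March 3 and the third is March 17.
At the standard offset (UTC−04:00), 14:00 UTC − 4h = 10:00 Jorosa standard time.
The standard-time date in Jorosa, 22 March 2028, does not fall between 26 November 2027 and 17 March 2028, so daylight saving is not in effect and Jorosa is at UTC−04:00.
14:00 UTC − 4h = 10:00 Jorosa.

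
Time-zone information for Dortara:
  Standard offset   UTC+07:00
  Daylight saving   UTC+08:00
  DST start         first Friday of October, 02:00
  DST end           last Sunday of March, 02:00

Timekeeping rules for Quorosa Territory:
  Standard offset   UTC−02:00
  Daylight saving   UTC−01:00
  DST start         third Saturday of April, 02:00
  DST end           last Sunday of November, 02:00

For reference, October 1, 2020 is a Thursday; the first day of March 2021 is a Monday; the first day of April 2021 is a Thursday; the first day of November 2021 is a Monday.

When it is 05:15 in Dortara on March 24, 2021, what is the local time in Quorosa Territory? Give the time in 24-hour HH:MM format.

1 October 2020 is a Thursday, so the first Friday is October 2.
1 March 2021 is a Monday, so Sundays fall on 7, 14, 21, 28; the last is March 28.
March 24, 2021 lies within the daylight-saving period (2 October 2020 – 28 March 2021), so Dortara is on daylight time, UTC+08:00.
05:15 Dortara − 8h = 21:15 UTC (rolling into the previous day, 23 March 2021).
1 April 2021 is a Thursday, so the first Saturday is April 3 and the third is April 17.
1 November 2021 is a Monday, so Sundays fall on 7, 14, 21, 28; the last is November 28.
At the standard offset (UTC−02:00), 21:15 UTC − 2h = 19:15 Quorosa Territory standard time.
The standard-time date in Quorosa Territory, March 23, 2021, does not fall between 17 April and 28 November, so daylight saving is not in effect and Quorosa Territory is at UTC−02:00.
21:15 UTC − 2h = 19:15 Quorosa Territory.

19:15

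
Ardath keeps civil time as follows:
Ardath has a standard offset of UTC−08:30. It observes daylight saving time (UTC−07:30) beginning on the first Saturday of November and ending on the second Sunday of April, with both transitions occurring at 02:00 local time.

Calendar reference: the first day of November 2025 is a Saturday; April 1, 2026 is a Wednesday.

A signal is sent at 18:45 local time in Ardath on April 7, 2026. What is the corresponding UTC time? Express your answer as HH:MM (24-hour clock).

02:15

1 November 2025 is a Saturday, so the first Saturday is November 1.
1 April 2026 is a Wednesday, so the first Sunday is April 5 and the second is April 12.
Daylight saving runs 1 November 2025 – 12 April 2026; April 7, 2026 is inside that window, so Ardath is at UTC−07:30.
18:45 local + 7h30m = 02:15 UTC (rolling into the next day, 8 April 2026).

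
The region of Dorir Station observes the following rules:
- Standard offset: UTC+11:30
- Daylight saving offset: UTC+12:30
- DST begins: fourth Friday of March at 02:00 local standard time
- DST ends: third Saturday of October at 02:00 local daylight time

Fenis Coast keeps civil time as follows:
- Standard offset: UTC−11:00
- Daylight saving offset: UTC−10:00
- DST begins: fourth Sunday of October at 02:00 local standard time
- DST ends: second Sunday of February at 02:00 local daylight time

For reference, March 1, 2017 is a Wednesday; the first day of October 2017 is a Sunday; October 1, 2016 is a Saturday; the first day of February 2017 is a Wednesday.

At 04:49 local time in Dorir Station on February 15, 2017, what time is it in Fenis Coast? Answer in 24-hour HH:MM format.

06:19

1 March 2017 is a Wednesday, so the first Friday is March 3 and the fourth is March 24.
1 October 2017 is a Sunday, so the first Saturday is October 7 and the third is October 21.
February 15, 2017 is outside the daylight-saving period (24 March – 21 October), so Dorir Station is on standard time, UTC+11:30.
04:49 Dorir Station − 11h30m = 17:19 UTC (rolling into the previous day, 14 February 2017).
1 October 2016 is a Saturday, so the first Sunday is October 2 and the fourth is October 23.
1 February 2017 is a Wednesday, so the first Sunday is February 5 and the second is February 12.
At the standard offset (UTC−11:00), 17:19 UTC − 11h = 06:19 Fenis Coast standard time.
The standard-time date in Fenis Coast, February 14, 2017, does not fall between 23 October 2016 and 12 February 2017, so daylight saving is not in effect and Fenis Coast is at UTC−11:00.
17:19 UTC − 11h = 06:19 Fenis Coast.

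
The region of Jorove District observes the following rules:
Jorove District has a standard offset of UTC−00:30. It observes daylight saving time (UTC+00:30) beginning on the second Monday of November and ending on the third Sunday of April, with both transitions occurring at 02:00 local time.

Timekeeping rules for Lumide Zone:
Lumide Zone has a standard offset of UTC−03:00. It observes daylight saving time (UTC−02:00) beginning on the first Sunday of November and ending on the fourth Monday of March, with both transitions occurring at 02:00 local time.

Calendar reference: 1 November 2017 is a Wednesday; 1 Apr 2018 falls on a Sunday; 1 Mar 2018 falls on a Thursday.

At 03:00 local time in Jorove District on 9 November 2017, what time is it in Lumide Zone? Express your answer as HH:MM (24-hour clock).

01:30

1 November 2017 is a Wednesday, so the first Monday is November 6 and the second is November 13.
1 April 2018 is a Sunday, so the first Sunday is April 1 and the third is April 15.
9 November 2017 does not fall between 13 November 2017 and 15 April 2018, so daylight saving is not in effect and Jorove District is at UTC−00:30.
03:00 Jorove District + 0h30m = 03:30 UTC.
1 November 2017 is a Wednesday, so the first Sunday is November 5.
1 March 2018 is a Thursday, so the first Monday is March 5 and the fourth is March 26.
At the standard offset (UTC−03:00), 03:30 UTC − 3h = 00:30 Lumide Zone standard time.
Daylight saving runs 5 November 2017 – 26 March 2018; the standard-time date in Lumide Zone, 9 November 2017, is inside that window, so Lumide Zone is at UTC−02:00.
03:30 UTC − 2h = 01:30 Lumide Zone.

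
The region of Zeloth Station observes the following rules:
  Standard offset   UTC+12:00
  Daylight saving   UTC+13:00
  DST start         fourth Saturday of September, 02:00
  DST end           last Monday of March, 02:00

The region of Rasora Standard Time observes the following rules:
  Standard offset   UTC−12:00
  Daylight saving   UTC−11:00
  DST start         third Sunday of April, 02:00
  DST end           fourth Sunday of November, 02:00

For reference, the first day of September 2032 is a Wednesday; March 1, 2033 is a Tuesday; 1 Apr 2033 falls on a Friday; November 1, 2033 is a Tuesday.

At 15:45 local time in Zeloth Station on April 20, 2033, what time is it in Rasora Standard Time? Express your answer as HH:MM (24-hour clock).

16:45

1 September 2032 is a Wednesday, so the first Saturday is September 4 and the fourth is September 25.
1 March 2033 is a Tuesday, so Mondays fall on 7, 14, 21, 28; the last is March 28.
April 20, 2033 does not fall between 25 September 2032 and 28 March 2033, so daylight saving is not in effect and Zeloth Station is at UTC+12:00.
15:45 Zeloth Station − 12h = 03:45 UTC.
1 April 2033 is a Friday, so the first Sunday is April 3 and the third is April 17.
1 November 2033 is a Tuesday, so the first Sunday is November 6 and the fourth is November 27.
At the standard offset (UTC−12:00), 03:45 UTC − 12h = 15:45 Rasora Standard Time standard time (rolling into the previous day, 19 April 2033).
Daylight saving runs 17 April – 27 November; the standard-time date in Rasora Standard Time, April 19, 2033, is inside that window, so Rasora Standard Time is at UTC−11:00.
03:45 UTC − 11h = 16:45 Rasora Standard Time (rolling into the previous day, 19 April 2033).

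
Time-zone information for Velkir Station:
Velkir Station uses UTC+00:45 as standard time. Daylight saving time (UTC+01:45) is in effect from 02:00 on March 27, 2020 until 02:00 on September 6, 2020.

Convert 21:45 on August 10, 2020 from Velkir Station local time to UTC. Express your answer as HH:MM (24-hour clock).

August 10, 2020 falls between 27 March and 6 September, so daylight saving is in effect and Velkir Station is at UTC+01:45.
21:45 local − 1h45m = 20:00 UTC.

20:00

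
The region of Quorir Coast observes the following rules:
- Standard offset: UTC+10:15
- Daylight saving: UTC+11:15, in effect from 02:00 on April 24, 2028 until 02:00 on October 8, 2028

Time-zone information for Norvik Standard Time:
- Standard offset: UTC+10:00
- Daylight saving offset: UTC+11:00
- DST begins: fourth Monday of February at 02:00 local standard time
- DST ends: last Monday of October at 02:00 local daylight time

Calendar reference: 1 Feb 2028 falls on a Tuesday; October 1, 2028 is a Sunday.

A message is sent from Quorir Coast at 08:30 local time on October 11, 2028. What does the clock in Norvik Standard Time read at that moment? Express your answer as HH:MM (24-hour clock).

October 11, 2028 does not fall between 24 April and 8 October, so daylight saving is not in effect and Quorir Coast is at UTC+10:15.
08:30 Quorir Coast − 10h15m = 22:15 UTC (rolling into the previous day, 10 October 2028).
1 February 2028 is a Tuesday, so the first Monday is February 7 and the fourth is February 28.
1 October 2028 is a Sunday, so Mondays fall on 2, 9, 16, 23, 30; the last is October 30.
At the standard offset (UTC+10:00), 22:15 UTC + 10h = 08:15 Norvik Standard Time standard time (rolling into the next day, 11 October 2028).
The standard-time date in Norvik Standard Time, October 11, 2028, lies within the daylight-saving period (28 February – 30 October), so Norvik Standard Time is on daylight time, UTC+11:00.
22:15 UTC + 11h = 09:15 Norvik Standard Time (rolling into the next day, 11 October 2028).

09:15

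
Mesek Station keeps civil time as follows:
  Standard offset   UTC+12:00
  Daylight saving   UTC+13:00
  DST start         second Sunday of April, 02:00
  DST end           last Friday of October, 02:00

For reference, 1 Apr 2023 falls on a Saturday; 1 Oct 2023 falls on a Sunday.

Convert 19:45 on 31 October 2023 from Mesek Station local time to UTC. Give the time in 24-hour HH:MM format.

07:45

1 April 2023 is a Saturday, so the first Sunday is April 2 and the second is April 9.
1 October 2023 is a Sunday, so Fridays fall on 6, 13, 20, 27; the last is October 27.
31 October 2023 does not fall between 9 April and 27 October, so daylight saving is not in effect and Mesek Station is at UTC+12:00.
19:45 local − 12h = 07:45 UTC.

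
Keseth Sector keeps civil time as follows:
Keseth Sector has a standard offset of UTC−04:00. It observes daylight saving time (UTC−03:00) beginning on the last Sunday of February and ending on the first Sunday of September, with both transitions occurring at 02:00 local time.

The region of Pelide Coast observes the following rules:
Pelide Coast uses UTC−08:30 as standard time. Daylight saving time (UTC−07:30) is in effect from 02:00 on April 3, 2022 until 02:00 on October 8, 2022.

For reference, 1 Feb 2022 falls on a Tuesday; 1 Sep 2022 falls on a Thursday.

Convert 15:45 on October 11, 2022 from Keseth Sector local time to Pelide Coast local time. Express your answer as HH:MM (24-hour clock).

1 February 2022 is a Tuesday, so Sundays fall on 6, 13, 20, 27; the last is February 27.
1 September 2022 is a Thursday, so the first Sunday is September 4.
October 11, 2022 does not fall between 27 February and 4 September, so daylight saving is not in effect and Keseth Sector is at UTC−04:00.
15:45 Keseth Sector + 4h = 19:45 UTC.
At the standard offset (UTC−08:30), 19:45 UTC − 8h30m = 11:15 Pelide Coast standard time.
Daylight saving runs 3 April – 8 October; the standard-time date in Pelide Coast, October 11, 2022, is outside that window, so Pelide Coast is on standard time at UTC−08:30.
19:45 UTC − 8h30m = 11:15 Pelide Coast.

11:15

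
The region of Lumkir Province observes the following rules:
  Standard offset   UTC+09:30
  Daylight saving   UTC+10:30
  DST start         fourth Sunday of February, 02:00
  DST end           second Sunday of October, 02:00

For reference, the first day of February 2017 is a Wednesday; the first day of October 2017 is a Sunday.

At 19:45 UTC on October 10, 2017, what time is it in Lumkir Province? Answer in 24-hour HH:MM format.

1 February 2017 is a Wednesday, so the first Sunday is February 5 and the fourth is February 26.
1 October 2017 is a Sunday, so the first Sunday is October 1 and the second is October 8.
At the standard offset (UTC+09:30), 19:45 UTC + 9h30m = 05:15 Lumkir Province standard time (rolling into the next day, 11 October 2017).
The standard-time date in Lumkir Province, October 11, 2017, does not fall between 26 February and 8 October, so daylight saving is not in effect and Lumkir Province is at UTC+09:30.
19:45 UTC + 9h30m = 05:15 local (rolling into the next day, 11 October 2017).

05:15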